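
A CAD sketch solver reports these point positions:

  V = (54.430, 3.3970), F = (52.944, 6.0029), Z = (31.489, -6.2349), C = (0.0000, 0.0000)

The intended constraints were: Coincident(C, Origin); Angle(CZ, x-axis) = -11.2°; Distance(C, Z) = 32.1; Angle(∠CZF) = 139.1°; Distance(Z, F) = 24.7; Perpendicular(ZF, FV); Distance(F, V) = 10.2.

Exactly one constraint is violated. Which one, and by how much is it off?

Distance(F, V) = 10.2 — off by 7.20.

C = (0.00, 0.00) ✓; CZ at -11.20° ✓; |CZ| = 32.10 ✓; ∠CZF = 139.1° ✓; |ZF| = 24.70 ✓; ∠(ZF, FV) = 90.01° ✓; |FV| = 3.000 ✗.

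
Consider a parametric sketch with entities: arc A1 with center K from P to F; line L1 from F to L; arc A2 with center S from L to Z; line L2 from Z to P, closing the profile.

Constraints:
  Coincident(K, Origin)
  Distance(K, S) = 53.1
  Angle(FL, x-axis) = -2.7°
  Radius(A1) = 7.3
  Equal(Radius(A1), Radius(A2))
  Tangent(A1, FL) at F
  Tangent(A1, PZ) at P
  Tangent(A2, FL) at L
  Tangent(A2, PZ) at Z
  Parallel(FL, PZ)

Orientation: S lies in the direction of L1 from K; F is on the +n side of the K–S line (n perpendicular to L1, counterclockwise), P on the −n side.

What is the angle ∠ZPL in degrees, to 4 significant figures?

15.37°

The slot axis is L1's direction at -2.7°, so u = (cos -2.7°, sin -2.7°) = (0.9989, -0.04711) and n = (−sin -2.7°, cos -2.7°) = (0.04711, 0.9989). K is at the origin and S lies 53.1 along u from K, so S = 53.1·u = (53.04, -2.501). Tangency of A1 to both parallel lines with radius 7.3 puts F and P at K ± 7.3·n: F = (0.3439, 7.292), P = (-0.3439, -7.292). Equal radii place L and Z the same way about S: L = S + 7.3·n = (53.38, 4.791), Z = S − 7.3·n = (52.70, -9.793). Then cos ∠ZPL = PZ·PL / (|PZ||PL|), giving 15.37°.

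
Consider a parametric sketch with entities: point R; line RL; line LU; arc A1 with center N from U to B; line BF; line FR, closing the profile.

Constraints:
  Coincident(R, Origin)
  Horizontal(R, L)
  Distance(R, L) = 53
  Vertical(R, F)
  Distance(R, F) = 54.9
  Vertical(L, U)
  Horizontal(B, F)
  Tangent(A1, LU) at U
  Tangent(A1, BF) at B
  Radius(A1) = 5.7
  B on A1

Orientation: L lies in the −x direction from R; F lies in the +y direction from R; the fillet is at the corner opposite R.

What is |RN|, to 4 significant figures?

68.25

R is at the origin; R and L share the same y with |RL| = 53.0 and L on the −x side, so L = (-53.00, 0.000). R and F share the same x with |RF| = 54.9 and F on the +y side, so F = (0.000, 54.90). The virtual corner opposite R is at (-53.00, 54.90). The tangent condition forces NU to be normal to LU and A1 meets BF tangentially, so NB is at right angles to BF, with radius 5.7, so the center N sits 5.7 in from both sides at N = (-47.30, 49.20). Then |RN| = |N − R| = 68.25.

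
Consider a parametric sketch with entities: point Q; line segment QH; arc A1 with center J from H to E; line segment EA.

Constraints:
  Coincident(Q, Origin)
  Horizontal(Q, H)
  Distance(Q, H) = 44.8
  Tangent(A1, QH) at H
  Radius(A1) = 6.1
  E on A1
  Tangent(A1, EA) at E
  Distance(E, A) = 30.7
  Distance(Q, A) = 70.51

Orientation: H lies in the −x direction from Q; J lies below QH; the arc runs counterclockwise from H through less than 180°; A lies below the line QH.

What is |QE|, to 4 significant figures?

50.48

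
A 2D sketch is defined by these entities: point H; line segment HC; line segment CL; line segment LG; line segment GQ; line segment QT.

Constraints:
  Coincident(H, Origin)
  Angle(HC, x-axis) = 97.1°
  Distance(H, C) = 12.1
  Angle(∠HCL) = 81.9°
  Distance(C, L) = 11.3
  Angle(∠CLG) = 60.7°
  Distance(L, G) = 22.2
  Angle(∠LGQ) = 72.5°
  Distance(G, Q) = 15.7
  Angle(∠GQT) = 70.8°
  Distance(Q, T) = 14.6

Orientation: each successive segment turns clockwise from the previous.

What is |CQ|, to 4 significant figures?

13.00

H is at the origin; HC runs at 97.1° with length 12.1, so C = (-1.496, 12.01). ∠HCL = 81.9° gives CL at -1.000° from the x-axis; with |CL| = 11.3, L = (9.803, 11.81). ∠CLG = 60.7° gives LG at -120.3° from the x-axis; with |LG| = 22.2, G = (-1.398, -7.357). ∠LGQ = 72.5° gives GQ at 132.2° from the x-axis; with |GQ| = 15.7, Q = (-11.94, 4.273). Then |CQ| = |Q − C| = 13.00.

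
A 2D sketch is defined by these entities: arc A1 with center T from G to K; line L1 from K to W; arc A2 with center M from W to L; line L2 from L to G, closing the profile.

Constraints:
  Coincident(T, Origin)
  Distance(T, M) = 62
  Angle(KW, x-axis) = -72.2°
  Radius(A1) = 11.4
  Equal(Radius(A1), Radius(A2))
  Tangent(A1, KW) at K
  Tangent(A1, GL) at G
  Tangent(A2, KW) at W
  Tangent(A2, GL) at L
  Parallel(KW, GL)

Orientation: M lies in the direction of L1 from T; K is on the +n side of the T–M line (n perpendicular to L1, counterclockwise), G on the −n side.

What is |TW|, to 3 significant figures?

63.0

The slot axis is L1's direction at -72.2°, so u = (cos -72.2°, sin -72.2°) = (0.306, -0.952) and n = (−sin -72.2°, cos -72.2°) = (0.952, 0.306). T is at the origin and M lies 62.0 along u from T, so M = 62.0·u = (19.0, -59.0). Tangency of A1 to both parallel lines with radius 11.4 puts K and G at T ± 11.4·n: K = (10.9, 3.48), G = (-10.9, -3.48). Equal radii place W and L the same way about M: W = M + 11.4·n = (29.8, -55.5), L = M − 11.4·n = (8.10, -62.5). Then |TW| = |W − T| = 63.0.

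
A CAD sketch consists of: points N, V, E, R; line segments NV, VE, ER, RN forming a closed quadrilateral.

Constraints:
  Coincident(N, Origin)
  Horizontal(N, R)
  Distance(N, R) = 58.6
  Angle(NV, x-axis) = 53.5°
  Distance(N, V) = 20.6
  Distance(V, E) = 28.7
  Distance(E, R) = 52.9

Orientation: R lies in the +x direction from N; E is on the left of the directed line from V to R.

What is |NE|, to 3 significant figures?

49.2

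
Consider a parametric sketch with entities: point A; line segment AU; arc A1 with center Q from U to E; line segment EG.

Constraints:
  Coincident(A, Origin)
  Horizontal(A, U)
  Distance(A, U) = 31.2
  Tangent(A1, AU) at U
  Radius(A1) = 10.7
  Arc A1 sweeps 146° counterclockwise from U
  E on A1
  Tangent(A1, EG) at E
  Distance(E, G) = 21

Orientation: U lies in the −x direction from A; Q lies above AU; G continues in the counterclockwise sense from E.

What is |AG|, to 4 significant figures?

52.89

A is at the origin; A and U share the same y with |AU| = 31.2 and U on the −x side, so U = (-31.20, 0.000). Since A1 is tangent to AU there, QU ⟂ AU, so Q = U + (0, 10.7) = (-31.20, 10.70). On A1, U sits at bearing -90° from Q; a 146° counterclockwise sweep puts E at bearing 56°, so E = Q + 10.7·(cos 56°, sin 56°) = (-25.22, 19.57). The tangent condition forces QE to be normal to EG, so EG runs along (−sin 56°, cos 56°); with |EG| = 21.0, G = (-42.63, 31.31). Then |AG| = |G − A| = 52.89.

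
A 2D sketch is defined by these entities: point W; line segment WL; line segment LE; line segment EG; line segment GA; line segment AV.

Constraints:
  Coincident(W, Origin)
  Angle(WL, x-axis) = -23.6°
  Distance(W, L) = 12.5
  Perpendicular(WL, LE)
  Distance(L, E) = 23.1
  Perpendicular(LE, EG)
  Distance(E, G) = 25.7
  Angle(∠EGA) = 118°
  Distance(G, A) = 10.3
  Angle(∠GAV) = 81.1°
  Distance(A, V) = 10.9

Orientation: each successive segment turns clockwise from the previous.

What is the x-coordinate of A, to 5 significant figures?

-22.134

LE ⟂ EG, so EG runs at 156.40°; with |EG| = 25.7, G = (-21.344, -15.883). ∠EGA = 118.0° gives GA at 94.400° from the x-axis; with |GA| = 10.3, A = (-22.134, -5.6137). So A.x = -22.134.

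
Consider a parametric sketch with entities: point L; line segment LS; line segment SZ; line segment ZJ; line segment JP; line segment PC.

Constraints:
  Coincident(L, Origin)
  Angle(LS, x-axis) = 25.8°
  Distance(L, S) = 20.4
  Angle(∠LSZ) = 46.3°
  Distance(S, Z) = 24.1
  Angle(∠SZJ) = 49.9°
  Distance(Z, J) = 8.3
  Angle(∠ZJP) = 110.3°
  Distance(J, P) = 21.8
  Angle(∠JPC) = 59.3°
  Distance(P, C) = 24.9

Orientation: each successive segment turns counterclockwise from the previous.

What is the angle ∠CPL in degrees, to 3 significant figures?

84.4°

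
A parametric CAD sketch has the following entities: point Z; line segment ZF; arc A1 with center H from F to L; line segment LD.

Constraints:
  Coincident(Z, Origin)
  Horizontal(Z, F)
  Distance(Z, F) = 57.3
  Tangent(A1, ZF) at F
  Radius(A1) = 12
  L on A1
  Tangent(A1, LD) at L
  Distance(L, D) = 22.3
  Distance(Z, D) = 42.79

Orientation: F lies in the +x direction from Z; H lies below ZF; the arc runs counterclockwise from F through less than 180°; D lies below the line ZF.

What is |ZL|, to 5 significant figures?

47.508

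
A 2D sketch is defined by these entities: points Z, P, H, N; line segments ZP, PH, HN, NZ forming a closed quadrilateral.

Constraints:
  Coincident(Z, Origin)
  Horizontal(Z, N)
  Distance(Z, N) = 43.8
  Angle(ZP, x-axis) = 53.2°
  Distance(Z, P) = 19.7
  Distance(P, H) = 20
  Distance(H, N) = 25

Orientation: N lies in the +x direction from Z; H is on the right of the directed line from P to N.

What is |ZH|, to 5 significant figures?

19.188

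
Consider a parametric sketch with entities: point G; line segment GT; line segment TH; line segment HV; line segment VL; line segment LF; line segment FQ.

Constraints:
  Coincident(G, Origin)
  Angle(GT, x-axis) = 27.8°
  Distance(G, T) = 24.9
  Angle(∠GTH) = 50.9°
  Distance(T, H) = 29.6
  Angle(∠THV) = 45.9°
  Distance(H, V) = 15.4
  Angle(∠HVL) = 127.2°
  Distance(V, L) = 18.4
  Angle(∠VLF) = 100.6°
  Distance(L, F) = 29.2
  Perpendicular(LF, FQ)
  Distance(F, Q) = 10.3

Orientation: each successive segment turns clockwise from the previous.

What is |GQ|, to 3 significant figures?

40.8

G is at the origin; GT runs at 27.8° with length 24.9, so T = (22.0, 11.6). ∠GTH = 50.9° gives TH at -101° from the x-axis; with |TH| = 29.6, H = (16.2, -17.4). ∠THV = 45.9° gives HV at 125° from the x-axis; with |HV| = 15.4, V = (7.48, -4.74). ∠HVL = 127.2° gives VL at 71.8° from the x-axis; with |VL| = 18.4, L = (13.2, 12.7). ∠VLF = 100.6° gives LF at -7.60° from the x-axis; with |LF| = 29.2, F = (42.2, 8.88). The perpendicularity gives FQ at right angles to LF, so FQ runs at -97.6°; with |FQ| = 10.3, Q = (40.8, -1.33). Then |GQ| = |Q − G| = 40.8.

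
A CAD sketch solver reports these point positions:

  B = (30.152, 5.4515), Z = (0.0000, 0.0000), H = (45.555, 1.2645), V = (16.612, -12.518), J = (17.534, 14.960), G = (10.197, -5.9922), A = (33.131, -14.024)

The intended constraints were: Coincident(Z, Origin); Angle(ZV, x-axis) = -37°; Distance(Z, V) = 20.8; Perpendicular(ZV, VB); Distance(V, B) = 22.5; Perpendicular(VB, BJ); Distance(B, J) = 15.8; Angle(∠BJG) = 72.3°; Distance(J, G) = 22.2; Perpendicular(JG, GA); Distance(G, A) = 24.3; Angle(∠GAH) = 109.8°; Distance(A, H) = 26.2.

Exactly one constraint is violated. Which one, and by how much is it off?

Distance(A, H) = 26.2 — off by 6.50.

Z = (0.00, 0.00) ✓; ZV at -37.00° ✓; |ZV| = 20.80 ✓; ∠(ZV, VB) = 90.00° ✓; |VB| = 22.50 ✓; ∠(VB, BJ) = 90.00° ✓; |BJ| = 15.80 ✓; ∠BJG = 72.30° ✓; |JG| = 22.20 ✓; ∠(JG, GA) = 90.00° ✓; |GA| = 24.30 ✓; ∠GAH = 109.8° ✓; |AH| = 19.70 ✗.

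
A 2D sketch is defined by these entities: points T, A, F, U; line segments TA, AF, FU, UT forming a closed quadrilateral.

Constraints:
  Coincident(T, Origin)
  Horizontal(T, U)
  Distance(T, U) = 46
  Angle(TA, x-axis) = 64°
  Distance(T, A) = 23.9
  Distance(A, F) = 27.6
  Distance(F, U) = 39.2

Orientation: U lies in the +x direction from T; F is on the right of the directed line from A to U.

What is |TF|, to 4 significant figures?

9.367

Checks: |AF| = 27.60 ✓; |FU| = 39.20 ✓.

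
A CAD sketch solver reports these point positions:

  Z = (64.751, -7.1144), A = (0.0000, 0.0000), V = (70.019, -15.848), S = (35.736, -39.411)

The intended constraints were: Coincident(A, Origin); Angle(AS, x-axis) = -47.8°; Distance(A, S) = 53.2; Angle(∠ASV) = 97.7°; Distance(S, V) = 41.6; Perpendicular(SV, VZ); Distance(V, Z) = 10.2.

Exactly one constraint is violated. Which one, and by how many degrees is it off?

Perpendicular(SV, VZ) — off by 3.40°.

A = (0.00, 0.00) ✓; AS at -47.80° ✓; |AS| = 53.20 ✓; ∠ASV = 97.70° ✓; |SV| = 41.60 ✓; ∠(SV, VZ) = 86.60° ✗; |VZ| = 10.20 ✓.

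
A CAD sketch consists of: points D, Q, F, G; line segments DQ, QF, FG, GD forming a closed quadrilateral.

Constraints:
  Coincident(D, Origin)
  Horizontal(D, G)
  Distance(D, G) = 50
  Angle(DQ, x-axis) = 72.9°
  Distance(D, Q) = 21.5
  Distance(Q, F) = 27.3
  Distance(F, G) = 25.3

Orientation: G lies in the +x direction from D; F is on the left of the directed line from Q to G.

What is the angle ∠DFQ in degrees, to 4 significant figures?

32.54°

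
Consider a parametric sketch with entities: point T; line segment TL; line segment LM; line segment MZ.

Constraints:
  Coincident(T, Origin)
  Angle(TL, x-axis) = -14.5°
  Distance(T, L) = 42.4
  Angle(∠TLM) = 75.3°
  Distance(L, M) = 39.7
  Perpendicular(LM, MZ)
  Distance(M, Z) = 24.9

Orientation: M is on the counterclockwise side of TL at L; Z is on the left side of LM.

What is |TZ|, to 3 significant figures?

33.1

T is at the origin; TL runs at -14.5° with length 42.4, so L = 42.4·(cos -14.5°, sin -14.5°) = (41.0, -10.6). ∠TLM = 75.3°, so LM runs at -14.5° + (180° − 75.3°) = 90.2° from the x-axis; with |LM| = 39.7, M = L + 39.7·(cos 90.2°, sin 90.2°) = (40.9, 29.1). The perpendicularity gives MZ at right angles to LM; with |MZ| = 24.9 on the left of LM, Z = M + 24.9·(-1.00, -0.00349) = (16.0, 29.0). Then |TZ| = |Z − T| = 33.1.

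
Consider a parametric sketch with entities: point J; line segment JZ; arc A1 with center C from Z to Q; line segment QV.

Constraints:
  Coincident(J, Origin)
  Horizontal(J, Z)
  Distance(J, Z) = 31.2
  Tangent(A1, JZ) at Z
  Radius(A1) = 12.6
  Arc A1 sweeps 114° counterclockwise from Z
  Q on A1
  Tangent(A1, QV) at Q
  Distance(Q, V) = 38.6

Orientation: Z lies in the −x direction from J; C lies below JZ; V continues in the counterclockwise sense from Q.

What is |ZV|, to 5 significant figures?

53.153

J is at the origin; JZ is horizontal with |JZ| = 31.2 and Z on the −x side, so Z = (-31.200, 0.0000). Since A1 is tangent to JZ there, CZ ⟂ JZ, so C = Z + (0, -12.6) = (-31.200, -12.600). On A1, Z sits at bearing 90° from C; a 114° counterclockwise sweep puts Q at bearing 204°, so Q = C + 12.6·(cos 204°, sin 204°) = (-42.711, -17.725). A1 meets QV tangentially, so CQ is at right angles to QV, so QV runs along (−sin 204°, cos 204°); with |QV| = 38.6, V = (-27.011, -52.988). Then |ZV| = |V − Z| = 53.153.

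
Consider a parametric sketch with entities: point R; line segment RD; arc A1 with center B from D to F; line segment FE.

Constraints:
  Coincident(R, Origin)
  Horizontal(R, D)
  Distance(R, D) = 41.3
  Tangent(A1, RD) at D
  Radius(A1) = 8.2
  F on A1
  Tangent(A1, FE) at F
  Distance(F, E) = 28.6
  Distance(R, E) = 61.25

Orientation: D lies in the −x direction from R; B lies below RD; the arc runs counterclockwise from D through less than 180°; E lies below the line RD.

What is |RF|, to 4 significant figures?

50.20

R is at the origin; R and D share the same y with |RD| = 41.3 and D on the −x side, so D = (-41.30, 0.000). The tangent condition forces BD to be normal to RD, so B = D + (0, -8.2) = (-41.30, -8.200). Since BF ⟂ FE (tangency), |BE| = √(8.2² + 28.6²) = 29.75 regardless of where F sits on A1. So E lies on both circle(R, 61.25) and circle(B, 29.75); the below-RD intersection is E = (-48.82, -36.99). F is the foot of the tangent from E: F = (-49.50, -8.394).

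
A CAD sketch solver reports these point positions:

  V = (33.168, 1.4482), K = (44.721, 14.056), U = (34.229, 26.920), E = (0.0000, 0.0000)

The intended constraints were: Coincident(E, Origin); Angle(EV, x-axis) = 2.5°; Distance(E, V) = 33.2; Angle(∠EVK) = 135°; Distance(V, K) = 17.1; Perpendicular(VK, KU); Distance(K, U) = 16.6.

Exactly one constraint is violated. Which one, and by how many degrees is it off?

Perpendicular(VK, KU) — off by 8.30°.

E = (0.00, 0.00) ✓; EV at 2.500° ✓; |EV| = 33.20 ✓; ∠EVK = 135.0° ✓; |VK| = 17.10 ✓; ∠(VK, KU) = 81.70° ✗; |KU| = 16.60 ✓.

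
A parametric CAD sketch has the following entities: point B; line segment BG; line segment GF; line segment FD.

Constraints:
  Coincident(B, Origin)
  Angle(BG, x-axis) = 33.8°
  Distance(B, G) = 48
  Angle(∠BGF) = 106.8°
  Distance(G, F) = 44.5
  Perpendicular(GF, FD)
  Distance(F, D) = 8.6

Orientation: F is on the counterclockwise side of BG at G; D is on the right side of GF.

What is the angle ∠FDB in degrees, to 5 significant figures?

46.939°

∠BGF = 106.8°, so GF runs at 33.8° + (180° − 106.8°) = 107.00° from the x-axis; with |GF| = 44.5, F = G + 44.5·(cos 107.00°, sin 107.00°) = (26.877, 69.258). GF ⟂ FD; with |FD| = 8.6 on the right of GF, D = F + 8.6·(0.95630, 0.29237) = (35.101, 71.772). Then cos ∠FDB = DF·DB / (|DF||DB|), giving 46.939°.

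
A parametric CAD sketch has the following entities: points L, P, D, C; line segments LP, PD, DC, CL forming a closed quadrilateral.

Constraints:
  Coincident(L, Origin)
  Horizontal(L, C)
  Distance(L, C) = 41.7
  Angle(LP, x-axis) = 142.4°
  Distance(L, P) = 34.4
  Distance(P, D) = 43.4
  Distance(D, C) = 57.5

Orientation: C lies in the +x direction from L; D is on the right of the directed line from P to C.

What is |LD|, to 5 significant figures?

23.270

Checks: |LC| = 41.70 ✓; |LP| = 34.40 ✓; |PD| = 43.40 ✓; |DC| = 57.50 ✓.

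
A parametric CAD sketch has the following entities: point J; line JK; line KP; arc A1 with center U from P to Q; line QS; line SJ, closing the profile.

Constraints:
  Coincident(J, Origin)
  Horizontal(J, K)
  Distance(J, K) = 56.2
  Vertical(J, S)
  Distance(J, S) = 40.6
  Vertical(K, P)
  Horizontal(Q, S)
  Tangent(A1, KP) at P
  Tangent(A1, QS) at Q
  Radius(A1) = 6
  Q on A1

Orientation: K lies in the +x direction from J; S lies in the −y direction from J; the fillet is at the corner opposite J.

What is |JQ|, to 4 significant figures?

64.56

J is at the origin; JK is horizontal with |JK| = 56.2 and K on the +x side, so K = (56.20, 0.000). J and S share the same x with |JS| = 40.6 and S on the −y side, so S = (0.000, -40.60). The virtual corner opposite J is at (56.20, -40.60). Tangency of A1 to KP means the radius UP is perpendicular to KP and tangency of A1 to QS means the radius UQ is perpendicular to QS, with radius 6.0, so the center U sits 6.0 in from both sides at U = (50.20, -34.60). That places the tangent points at P = (56.20, -34.60) on KP and Q = (50.20, -40.60) on QS. Then |JQ| = |Q − J| = 64.56.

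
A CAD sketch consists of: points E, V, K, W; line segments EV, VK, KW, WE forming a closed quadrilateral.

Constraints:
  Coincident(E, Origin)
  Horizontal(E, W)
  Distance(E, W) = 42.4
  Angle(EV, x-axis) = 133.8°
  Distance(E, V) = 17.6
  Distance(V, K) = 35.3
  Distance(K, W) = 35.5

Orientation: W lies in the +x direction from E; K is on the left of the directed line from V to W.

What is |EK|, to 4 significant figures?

33.90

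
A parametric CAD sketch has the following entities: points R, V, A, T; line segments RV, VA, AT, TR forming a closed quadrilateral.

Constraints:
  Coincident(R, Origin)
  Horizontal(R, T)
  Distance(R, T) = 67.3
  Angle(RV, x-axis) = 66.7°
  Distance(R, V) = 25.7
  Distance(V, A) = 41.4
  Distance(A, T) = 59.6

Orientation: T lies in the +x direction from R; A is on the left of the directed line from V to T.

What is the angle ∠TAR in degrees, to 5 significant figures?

64.603°

Checks: RV at 66.70° ✓; |VA| = 41.40 ✓; |AT| = 59.60 ✓.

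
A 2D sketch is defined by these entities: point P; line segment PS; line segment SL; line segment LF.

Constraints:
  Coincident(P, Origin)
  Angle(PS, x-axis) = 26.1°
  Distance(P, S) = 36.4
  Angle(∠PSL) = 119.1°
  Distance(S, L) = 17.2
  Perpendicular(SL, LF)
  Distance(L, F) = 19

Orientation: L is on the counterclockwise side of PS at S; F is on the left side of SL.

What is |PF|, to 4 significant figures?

37.18

P is at the origin; PS runs at 26.1° with length 36.4, so S = 36.4·(cos 26.1°, sin 26.1°) = (32.69, 16.01). ∠PSL = 119.1°, so SL runs at 26.1° + (180° − 119.1°) = 87.00° from the x-axis; with |SL| = 17.2, L = S + 17.2·(cos 87.00°, sin 87.00°) = (33.59, 33.19). The perpendicularity gives LF at right angles to SL; with |LF| = 19.0 on the left of SL, F = L + 19.0·(-0.9986, 0.05234) = (14.61, 34.18). Then |PF| = |F − P| = 37.18.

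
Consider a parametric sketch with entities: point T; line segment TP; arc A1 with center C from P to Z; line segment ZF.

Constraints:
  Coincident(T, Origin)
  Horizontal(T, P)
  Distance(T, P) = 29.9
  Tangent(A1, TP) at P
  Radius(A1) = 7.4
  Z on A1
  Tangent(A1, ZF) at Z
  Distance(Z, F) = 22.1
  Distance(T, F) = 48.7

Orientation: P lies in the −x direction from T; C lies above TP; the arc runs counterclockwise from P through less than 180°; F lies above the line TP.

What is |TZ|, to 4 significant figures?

27.40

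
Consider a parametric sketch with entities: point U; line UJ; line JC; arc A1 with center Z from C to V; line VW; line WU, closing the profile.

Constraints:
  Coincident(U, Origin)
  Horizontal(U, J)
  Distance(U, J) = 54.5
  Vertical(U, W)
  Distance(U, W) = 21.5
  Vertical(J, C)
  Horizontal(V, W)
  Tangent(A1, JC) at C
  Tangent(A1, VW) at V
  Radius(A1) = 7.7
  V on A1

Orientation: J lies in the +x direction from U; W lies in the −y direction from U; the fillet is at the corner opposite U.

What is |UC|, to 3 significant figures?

56.2

U is at the origin; UJ is horizontal with |UJ| = 54.5 and J on the +x side, so J = (54.5, 0.00). U and W share the same x with |UW| = 21.5 and W on the −y side, so W = (0.00, -21.5). The virtual corner opposite U is at (54.5, -21.5). Since A1 is tangent to JC there, ZC ⟂ JC and A1 meets VW tangentially, so ZV is at right angles to VW, with radius 7.7, so the center Z sits 7.7 in from both sides at Z = (46.8, -13.8). That places the tangent points at C = (54.5, -13.8) on JC and V = (46.8, -21.5) on VW. Then |UC| = |C − U| = 56.2.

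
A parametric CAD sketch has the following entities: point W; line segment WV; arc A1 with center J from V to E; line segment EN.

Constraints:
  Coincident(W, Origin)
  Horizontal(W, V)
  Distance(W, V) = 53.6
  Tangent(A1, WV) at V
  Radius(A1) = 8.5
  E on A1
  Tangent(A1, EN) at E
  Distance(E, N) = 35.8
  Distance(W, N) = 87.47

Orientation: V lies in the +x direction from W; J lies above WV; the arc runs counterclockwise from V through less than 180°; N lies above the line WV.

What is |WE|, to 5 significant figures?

60.699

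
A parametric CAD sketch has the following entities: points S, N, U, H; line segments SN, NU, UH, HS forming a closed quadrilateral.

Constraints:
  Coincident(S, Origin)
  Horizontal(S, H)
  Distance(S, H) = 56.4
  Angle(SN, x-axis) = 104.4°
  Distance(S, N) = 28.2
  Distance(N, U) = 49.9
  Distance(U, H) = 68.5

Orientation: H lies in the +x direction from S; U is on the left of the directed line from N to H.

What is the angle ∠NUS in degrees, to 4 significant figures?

20.74°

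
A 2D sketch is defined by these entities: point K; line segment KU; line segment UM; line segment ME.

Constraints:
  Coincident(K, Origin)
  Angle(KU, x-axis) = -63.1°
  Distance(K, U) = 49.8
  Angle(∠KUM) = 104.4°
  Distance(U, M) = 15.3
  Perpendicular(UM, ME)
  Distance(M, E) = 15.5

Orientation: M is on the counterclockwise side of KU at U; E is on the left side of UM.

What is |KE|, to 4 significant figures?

42.87

K is at the origin; KU runs at -63.1° with length 49.8, so U = 49.8·(cos -63.1°, sin -63.1°) = (22.53, -44.41). ∠KUM = 104.4°, so UM runs at -63.1° + (180° − 104.4°) = 12.50° from the x-axis; with |UM| = 15.3, M = U + 15.3·(cos 12.50°, sin 12.50°) = (37.47, -41.10). UM is perpendicular to ME; with |ME| = 15.5 on the left of UM, E = M + 15.5·(-0.2164, 0.9763) = (34.11, -25.97). Then |KE| = |E − K| = 42.87.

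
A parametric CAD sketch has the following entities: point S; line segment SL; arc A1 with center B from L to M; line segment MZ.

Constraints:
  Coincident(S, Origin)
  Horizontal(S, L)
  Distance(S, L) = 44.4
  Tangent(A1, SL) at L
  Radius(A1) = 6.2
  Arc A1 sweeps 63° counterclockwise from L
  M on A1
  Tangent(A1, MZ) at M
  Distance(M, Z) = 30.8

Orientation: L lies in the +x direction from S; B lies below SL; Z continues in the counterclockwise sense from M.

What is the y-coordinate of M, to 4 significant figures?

-3.385

S is at the origin; S and L share the same y with |SL| = 44.4 and L on the +x side, so L = (44.40, 0.000). Since A1 is tangent to SL there, BL ⟂ SL, so B = L + (0, -6.2) = (44.40, -6.200). On A1, L sits at bearing 90° from B; a 63° counterclockwise sweep puts M at bearing 153°, so M = B + 6.2·(cos 153°, sin 153°) = (38.88, -3.385). So M.y = -3.385.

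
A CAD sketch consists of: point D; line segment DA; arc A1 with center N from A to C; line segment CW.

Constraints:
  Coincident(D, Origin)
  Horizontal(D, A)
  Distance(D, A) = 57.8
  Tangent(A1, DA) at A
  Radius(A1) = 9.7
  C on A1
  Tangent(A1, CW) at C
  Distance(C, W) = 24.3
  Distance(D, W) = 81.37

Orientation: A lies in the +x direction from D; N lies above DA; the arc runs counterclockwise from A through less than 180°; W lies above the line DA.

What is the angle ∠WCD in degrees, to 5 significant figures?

118.38°

Checks: D = (0.00, 0.00) ✓; |NC| = 9.700 ✓; ∠(NC, CW) = 90.00° ✓; |CW| = 24.30 ✓; |DW| = 81.37 ✓.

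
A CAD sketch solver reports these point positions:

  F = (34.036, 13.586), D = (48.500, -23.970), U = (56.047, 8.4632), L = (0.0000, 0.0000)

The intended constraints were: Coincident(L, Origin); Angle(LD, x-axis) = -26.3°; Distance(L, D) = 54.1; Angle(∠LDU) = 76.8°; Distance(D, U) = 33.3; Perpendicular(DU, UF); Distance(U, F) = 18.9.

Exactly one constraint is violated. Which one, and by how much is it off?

Distance(U, F) = 18.9 — off by 3.70.

L = (0.00, 0.00) ✓; LD at -26.30° ✓; |LD| = 54.10 ✓; ∠LDU = 76.80° ✓; |DU| = 33.30 ✓; ∠(DU, UF) = 90.00° ✓; |UF| = 22.60 ✗.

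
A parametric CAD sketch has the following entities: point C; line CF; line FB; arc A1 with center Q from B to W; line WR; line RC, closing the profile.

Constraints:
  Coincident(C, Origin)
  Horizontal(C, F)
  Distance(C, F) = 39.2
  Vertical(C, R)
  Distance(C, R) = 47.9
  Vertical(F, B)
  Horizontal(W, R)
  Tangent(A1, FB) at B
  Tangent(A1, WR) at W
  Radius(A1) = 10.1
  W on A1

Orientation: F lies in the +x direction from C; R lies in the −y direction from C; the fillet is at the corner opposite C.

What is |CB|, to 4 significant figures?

54.46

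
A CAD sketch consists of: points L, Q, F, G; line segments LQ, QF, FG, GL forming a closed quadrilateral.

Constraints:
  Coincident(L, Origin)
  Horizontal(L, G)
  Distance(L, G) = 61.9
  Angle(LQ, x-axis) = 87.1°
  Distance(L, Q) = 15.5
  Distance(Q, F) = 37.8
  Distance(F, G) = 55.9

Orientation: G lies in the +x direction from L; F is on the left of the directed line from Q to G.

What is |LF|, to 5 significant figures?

50.679

L is at the origin; L and G share the same y with |LG| = 61.9 and G in +x, so G = (61.9, 0). LQ runs at 87.1° with |LQ| = 15.5, so Q = (0.78419, 15.480). F is determined by |QF| = 37.8 and |FG| = 55.9 together: it lies at the intersection of circle(Q, 37.8) and circle(G, 55.9). With |QG| = 63.046, the foot of the radical line on QG is 18.073 from Q and the perpendicular offset is √(37.8² − 18.073²) = 33.200. Taking the left-of-QG solution: F = (26.455, 43.226).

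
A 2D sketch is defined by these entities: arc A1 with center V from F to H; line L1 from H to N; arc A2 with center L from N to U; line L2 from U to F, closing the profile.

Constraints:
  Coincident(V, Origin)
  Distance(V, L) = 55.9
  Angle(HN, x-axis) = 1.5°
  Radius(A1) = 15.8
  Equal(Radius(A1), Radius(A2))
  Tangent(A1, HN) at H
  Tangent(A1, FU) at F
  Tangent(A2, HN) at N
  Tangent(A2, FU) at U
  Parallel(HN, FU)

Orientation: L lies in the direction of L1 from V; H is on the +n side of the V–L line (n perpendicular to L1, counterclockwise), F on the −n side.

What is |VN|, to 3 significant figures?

58.1

Tangency of A1 to both parallel lines with radius 15.8 puts H and F at V ± 15.8·n: H = (-0.414, 15.8), F = (0.414, -15.8). Equal radii place N and U the same way about L: N = L + 15.8·n = (55.5, 17.3), U = L − 15.8·n = (56.3, -14.3). Then |VN| = |N − V| = 58.1.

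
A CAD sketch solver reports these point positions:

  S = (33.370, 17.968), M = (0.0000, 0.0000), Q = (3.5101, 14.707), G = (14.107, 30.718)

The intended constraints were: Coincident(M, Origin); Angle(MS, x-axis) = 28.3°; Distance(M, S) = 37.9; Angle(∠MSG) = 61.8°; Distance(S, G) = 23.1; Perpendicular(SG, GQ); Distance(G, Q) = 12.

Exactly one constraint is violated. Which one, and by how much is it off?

Distance(G, Q) = 12 — off by 7.20.

M = (0.00, 0.00) ✓; MS at 28.30° ✓; |MS| = 37.90 ✓; ∠MSG = 61.80° ✓; |SG| = 23.10 ✓; ∠(SG, GQ) = 90.00° ✓; |GQ| = 19.20 ✗.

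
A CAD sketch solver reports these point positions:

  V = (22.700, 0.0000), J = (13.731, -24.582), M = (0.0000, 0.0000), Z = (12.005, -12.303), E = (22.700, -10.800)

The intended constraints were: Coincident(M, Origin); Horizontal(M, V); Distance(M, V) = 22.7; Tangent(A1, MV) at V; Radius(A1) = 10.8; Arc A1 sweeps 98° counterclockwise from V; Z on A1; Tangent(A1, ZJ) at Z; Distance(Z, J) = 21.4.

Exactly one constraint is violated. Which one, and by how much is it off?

Distance(Z, J) = 21.4 — off by 9.00.

M = (0.00, 0.00) ✓; M.y = 0.00, V.y = 0.00 ✓; |MV| = 22.70 ✓; ∠(EV, VM) = 90.00° ✓; |EV| = 10.80 ✓; bearing(E→Z) − bearing(E→V) = 98.00° ✓; |EZ| = 10.80 ✓; ∠(EZ, ZJ) = 90.00° ✓; |ZJ| = 12.40 ✗.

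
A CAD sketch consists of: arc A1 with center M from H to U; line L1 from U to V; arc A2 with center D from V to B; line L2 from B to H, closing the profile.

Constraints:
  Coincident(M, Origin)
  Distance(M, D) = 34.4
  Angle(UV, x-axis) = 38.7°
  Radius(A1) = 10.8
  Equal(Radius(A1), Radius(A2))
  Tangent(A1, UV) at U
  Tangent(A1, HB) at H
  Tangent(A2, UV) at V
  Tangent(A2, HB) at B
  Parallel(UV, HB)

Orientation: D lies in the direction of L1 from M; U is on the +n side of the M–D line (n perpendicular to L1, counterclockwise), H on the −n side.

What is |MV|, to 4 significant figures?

36.06

The slot axis is L1's direction at 38.7°, so u = (cos 38.7°, sin 38.7°) = (0.7804, 0.6252) and n = (−sin 38.7°, cos 38.7°) = (-0.6252, 0.7804). M is at the origin and D lies 34.4 along u from M, so D = 34.4·u = (26.85, 21.51). Tangency of A1 to both parallel lines with radius 10.8 puts U and H at M ± 10.8·n: U = (-6.753, 8.429), H = (6.753, -8.429). Equal radii place V and B the same way about D: V = D + 10.8·n = (20.09, 29.94), B = D − 10.8·n = (33.60, 13.08). Then |MV| = |V − M| = 36.06.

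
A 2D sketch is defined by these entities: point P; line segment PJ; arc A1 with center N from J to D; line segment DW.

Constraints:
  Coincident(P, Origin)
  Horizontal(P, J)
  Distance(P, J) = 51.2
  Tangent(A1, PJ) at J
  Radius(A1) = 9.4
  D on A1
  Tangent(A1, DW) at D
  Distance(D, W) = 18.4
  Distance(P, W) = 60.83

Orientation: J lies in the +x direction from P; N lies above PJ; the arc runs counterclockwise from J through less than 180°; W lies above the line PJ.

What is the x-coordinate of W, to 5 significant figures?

52.923

P is at the origin; P and J share the same y with |PJ| = 51.2 and J on the +x side, so J = (51.200, 0.0000). A1 meets PJ tangentially, so NJ is at right angles to PJ, so N = J + (0, 9.4) = (51.200, 9.4000). Since ND ⟂ DW (tangency), |NW| = √(9.4² + 18.4²) = 20.662 regardless of where D sits on A1. So W lies on both circle(P, 60.83) and circle(N, 20.662); the above-PJ intersection is W = (52.923, 29.990). D is the foot of the tangent from W: D = (59.898, 12.963).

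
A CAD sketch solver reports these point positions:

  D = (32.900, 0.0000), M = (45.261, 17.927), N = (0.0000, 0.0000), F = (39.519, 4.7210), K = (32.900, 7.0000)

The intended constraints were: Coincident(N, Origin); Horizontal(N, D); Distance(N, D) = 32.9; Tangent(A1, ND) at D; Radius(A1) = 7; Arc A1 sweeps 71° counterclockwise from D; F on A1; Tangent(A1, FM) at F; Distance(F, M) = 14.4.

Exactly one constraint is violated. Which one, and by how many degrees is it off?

Tangent(A1, FM) at F — off by 4.50°.

N = (0.00, 0.00) ✓; N.y = 0.00, D.y = 0.00 ✓; |ND| = 32.90 ✓; ∠(KD, DN) = 90.00° ✓; |KD| = 7.000 ✓; bearing(K→F) − bearing(K→D) = 71.00° ✓; |KF| = 7.000 ✓; ∠(KF, FM) = 94.50° ✗; |FM| = 14.40 ✓.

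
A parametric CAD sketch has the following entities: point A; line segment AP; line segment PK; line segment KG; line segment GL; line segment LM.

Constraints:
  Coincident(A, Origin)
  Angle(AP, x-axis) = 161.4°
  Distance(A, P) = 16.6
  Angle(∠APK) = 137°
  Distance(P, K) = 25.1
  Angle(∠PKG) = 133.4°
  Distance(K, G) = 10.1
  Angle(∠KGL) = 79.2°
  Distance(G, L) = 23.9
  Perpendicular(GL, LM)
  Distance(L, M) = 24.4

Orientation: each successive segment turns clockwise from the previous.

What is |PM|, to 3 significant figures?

1.29

A is at the origin; AP runs at 161.4° with length 16.6, so P = (-15.7, 5.29). ∠APK = 137.0° gives PK at 118° from the x-axis; with |PK| = 25.1, K = (-27.7, 27.4). ∠PKG = 133.4° gives KG at 71.8° from the x-axis; with |KG| = 10.1, G = (-24.5, 37.0). ∠KGL = 79.2° gives GL at -29.0° from the x-axis; with |GL| = 23.9, L = (-3.61, 25.4). The perpendicularity gives LM at right angles to GL, so LM runs at -119°; with |LM| = 24.4, M = (-15.4, 4.04). Then |PM| = |M − P| = 1.29.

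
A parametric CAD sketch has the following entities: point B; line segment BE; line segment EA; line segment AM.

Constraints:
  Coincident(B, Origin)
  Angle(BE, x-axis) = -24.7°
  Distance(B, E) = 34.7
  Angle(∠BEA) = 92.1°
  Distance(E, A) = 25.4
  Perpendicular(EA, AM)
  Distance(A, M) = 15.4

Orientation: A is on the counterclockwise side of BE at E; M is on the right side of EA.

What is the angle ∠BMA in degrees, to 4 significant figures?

28.04°

B is at the origin; BE runs at -24.7° with length 34.7, so E = 34.7·(cos -24.7°, sin -24.7°) = (31.53, -14.50). ∠BEA = 92.1°, so EA runs at -24.7° + (180° − 92.1°) = 63.20° from the x-axis; with |EA| = 25.4, A = E + 25.4·(cos 63.20°, sin 63.20°) = (42.98, 8.172). EA ⟂ AM; with |AM| = 15.4 on the right of EA, M = A + 15.4·(0.8926, -0.4509) = (56.72, 1.228). Then cos ∠BMA = MB·MA / (|MB||MA|), giving 28.04°.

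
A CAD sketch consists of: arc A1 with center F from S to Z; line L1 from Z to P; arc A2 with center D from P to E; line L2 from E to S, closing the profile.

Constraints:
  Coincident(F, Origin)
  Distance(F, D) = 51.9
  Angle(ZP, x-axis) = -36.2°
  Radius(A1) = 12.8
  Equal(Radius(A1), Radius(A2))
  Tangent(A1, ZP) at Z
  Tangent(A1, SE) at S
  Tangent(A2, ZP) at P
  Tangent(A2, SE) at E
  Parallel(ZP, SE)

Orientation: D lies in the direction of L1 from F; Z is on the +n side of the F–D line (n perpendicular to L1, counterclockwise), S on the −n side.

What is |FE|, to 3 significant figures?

53.5

The slot axis is L1's direction at -36.2°, so u = (cos -36.2°, sin -36.2°) = (0.807, -0.591) and n = (−sin -36.2°, cos -36.2°) = (0.591, 0.807). F is at the origin and D lies 51.9 along u from F, so D = 51.9·u = (41.9, -30.7). Tangency of A1 to both parallel lines with radius 12.8 puts Z and S at F ± 12.8·n: Z = (7.56, 10.3), S = (-7.56, -10.3). Equal radii place P and E the same way about D: P = D + 12.8·n = (49.4, -20.3), E = D − 12.8·n = (34.3, -41.0). Then |FE| = |E − F| = 53.5.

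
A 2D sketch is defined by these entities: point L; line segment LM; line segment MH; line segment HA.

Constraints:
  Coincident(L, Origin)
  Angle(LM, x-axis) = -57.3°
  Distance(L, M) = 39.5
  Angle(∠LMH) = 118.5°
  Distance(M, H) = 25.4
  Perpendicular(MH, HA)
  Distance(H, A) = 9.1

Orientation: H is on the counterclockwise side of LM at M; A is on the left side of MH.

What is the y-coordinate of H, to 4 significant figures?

-31.38

L is at the origin; LM runs at -57.3° with length 39.5, so M = 39.5·(cos -57.3°, sin -57.3°) = (21.34, -33.24). ∠LMH = 118.5°, so MH runs at -57.3° + (180° − 118.5°) = 4.200° from the x-axis; with |MH| = 25.4, H = M + 25.4·(cos 4.200°, sin 4.200°) = (46.67, -31.38). So H.y = -31.38.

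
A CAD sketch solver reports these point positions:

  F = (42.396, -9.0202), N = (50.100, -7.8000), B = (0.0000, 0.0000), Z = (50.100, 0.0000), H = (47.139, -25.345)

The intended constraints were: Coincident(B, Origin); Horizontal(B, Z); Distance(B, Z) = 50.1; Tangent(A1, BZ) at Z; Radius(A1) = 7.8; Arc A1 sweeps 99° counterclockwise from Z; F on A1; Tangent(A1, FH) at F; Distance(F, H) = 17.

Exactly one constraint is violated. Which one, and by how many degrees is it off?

Tangent(A1, FH) at F — off by 7.20°.

B = (0.00, 0.00) ✓; B.y = 0.00, Z.y = 0.00 ✓; |BZ| = 50.10 ✓; ∠(NZ, ZB) = 90.00° ✓; |NZ| = 7.800 ✓; bearing(N→F) − bearing(N→Z) = 99.00° ✓; |NF| = 7.800 ✓; ∠(NF, FH) = 82.80° ✗; |FH| = 17.00 ✓.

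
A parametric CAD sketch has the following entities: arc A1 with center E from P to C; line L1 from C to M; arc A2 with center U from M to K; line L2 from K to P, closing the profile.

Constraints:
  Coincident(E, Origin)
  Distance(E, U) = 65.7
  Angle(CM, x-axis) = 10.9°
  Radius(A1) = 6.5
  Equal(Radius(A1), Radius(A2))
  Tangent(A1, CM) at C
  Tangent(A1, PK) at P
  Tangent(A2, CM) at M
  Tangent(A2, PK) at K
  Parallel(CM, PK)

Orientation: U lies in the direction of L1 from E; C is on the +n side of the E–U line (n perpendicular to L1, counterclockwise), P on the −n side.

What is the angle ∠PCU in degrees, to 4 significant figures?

84.35°

E is at the origin and U lies 65.7 along u from E, so U = 65.7·u = (64.51, 12.42). Tangency of A1 to both parallel lines with radius 6.5 puts C and P at E ± 6.5·n: C = (-1.229, 6.383), P = (1.229, -6.383). Then cos ∠PCU = CP·CU / (|CP||CU|), giving 84.35°.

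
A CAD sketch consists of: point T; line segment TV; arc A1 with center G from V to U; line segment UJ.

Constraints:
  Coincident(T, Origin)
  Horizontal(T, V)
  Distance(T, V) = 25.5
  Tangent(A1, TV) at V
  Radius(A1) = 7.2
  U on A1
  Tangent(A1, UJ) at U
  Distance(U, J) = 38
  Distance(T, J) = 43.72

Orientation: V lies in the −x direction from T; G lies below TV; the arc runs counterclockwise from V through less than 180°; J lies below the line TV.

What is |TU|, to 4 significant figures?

33.39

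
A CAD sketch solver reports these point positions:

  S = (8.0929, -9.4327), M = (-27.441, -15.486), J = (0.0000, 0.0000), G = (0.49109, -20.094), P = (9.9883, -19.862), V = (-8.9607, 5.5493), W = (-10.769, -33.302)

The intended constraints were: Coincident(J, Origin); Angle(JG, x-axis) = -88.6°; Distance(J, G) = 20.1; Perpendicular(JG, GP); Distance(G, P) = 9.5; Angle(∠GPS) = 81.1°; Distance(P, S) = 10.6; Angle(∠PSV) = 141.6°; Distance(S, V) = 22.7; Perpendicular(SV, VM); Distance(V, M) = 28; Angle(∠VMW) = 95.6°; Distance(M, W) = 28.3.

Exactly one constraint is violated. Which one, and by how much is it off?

Distance(M, W) = 28.3 — off by 3.90.

J = (0.00, 0.00) ✓; JG at -88.60° ✓; |JG| = 20.10 ✓; ∠(JG, GP) = 90.00° ✓; |GP| = 9.500 ✓; ∠GPS = 81.10° ✓; |PS| = 10.60 ✓; ∠PSV = 141.6° ✓; |SV| = 22.70 ✓; ∠(SV, VM) = 90.00° ✓; |VM| = 28.00 ✓; ∠VMW = 95.60° ✓; |MW| = 24.40 ✗.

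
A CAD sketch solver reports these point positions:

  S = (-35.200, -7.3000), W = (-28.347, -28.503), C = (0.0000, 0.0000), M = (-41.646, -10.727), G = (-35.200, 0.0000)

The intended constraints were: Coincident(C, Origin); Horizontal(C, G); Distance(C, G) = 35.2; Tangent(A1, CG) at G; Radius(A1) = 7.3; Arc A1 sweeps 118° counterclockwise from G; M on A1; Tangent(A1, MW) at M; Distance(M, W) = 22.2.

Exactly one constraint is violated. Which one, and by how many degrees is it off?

Tangent(A1, MW) at M — off by 8.80°.

C = (0.00, 0.00) ✓; C.y = 0.00, G.y = 0.00 ✓; |CG| = 35.20 ✓; ∠(SG, GC) = 90.00° ✓; |SG| = 7.300 ✓; bearing(S→M) − bearing(S→G) = 118.0° ✓; |SM| = 7.300 ✓; ∠(SM, MW) = 81.20° ✗; |MW| = 22.20 ✓.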